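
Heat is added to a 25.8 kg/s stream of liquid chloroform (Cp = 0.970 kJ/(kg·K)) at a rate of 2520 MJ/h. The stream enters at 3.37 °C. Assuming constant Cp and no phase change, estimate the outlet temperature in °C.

Q = 2520 MJ/h = 700 kJ/s
ΔT = Q/(ṁ·Cp) = 700/(25.8×0.970) = 27.971 K
T_out = 3.37 + 27.971 = 31.341 °C

T_out = 31.3 °C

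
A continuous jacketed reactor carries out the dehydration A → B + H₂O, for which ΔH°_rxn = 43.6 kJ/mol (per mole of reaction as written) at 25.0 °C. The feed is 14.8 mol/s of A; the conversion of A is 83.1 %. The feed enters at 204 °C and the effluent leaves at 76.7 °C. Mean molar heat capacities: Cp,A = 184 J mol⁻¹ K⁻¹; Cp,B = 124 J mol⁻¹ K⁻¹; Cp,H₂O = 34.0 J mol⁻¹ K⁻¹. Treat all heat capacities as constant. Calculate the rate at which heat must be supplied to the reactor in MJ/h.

Q_in = 623 MJ/h

Extent of reaction ξ = 0.831 × 14.8 = 12.299 mol/s
Reaction term: ξ·ΔH°_rxn = 12.299 × 43.6 = 536.23 kJ/s
Sensible, feed 204→25 °C: -487.45 kJ/s
Outlet flows (mol/s): A 2.5012, B 12.299, H₂O 12.299
Sensible, products 25→76.7 °C: 124.26 kJ/s
Q = ΔH = 173.03 kJ/s = 173.03 kW
Heat supplied = 622.92 MJ/h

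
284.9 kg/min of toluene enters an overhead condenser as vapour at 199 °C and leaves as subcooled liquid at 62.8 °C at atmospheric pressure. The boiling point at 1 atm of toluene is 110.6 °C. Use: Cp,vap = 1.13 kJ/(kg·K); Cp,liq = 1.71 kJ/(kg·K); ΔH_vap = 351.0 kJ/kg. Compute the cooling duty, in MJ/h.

vapour 199→110.6 °C: -99.892 kJ/kg
condensation at 110.6 °C: -351 kJ/kg
liquid 110.6→62.8 °C: -81.738 kJ/kg
Δh = -99.892 + -351 + -81.738 = -532.63 kJ/kg
Q = ṁ·Δh = 284.9 kg/min × -532.63 kJ/kg = -151750 kJ/min
|Q| = 2529.1 kW = 9104.8 MJ/h

Q_c = 9100 MJ/h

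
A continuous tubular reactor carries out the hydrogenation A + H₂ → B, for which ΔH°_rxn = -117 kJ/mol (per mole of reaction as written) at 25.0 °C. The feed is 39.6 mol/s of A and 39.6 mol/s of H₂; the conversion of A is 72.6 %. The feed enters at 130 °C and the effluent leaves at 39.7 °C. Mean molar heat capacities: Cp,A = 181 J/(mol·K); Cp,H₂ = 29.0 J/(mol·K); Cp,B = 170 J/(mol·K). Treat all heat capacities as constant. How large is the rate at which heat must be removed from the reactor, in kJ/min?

Extent of reaction ξ = 0.726 × 39.6 = 28.75 mol/s
Reaction term: ξ·ΔH°_rxn = 28.75 × -117 = -3363.7 kJ/s
Sensible, feed 130→25 °C: -873.18 kJ/s
Outlet flows (mol/s): A 10.85, H₂ 10.85, B 28.75
Sensible, products 25→39.7 °C: 105.34 kJ/s
Q = ΔH = -4131.5 kJ/s = -4131.5 kW
Heat removed = 247890 kJ/min

Q_out = 248000 kJ/min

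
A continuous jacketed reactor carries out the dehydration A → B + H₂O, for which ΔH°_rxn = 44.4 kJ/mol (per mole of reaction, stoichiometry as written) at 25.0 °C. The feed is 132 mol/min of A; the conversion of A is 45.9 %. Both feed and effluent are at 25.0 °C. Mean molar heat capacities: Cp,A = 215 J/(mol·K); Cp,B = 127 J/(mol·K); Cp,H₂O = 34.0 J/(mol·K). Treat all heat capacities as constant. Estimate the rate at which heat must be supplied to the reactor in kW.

Extent of reaction ξ = 0.459 × 132 = 60.588 mol/min
Reaction term: ξ·ΔH°_rxn = 60.588 × 44.4 = 2690.1 kJ/min
Q = ΔH = 2690.1 kJ/min = 44.835 kW
Heat supplied = 44.835 kW

Q_in = 44.8 kW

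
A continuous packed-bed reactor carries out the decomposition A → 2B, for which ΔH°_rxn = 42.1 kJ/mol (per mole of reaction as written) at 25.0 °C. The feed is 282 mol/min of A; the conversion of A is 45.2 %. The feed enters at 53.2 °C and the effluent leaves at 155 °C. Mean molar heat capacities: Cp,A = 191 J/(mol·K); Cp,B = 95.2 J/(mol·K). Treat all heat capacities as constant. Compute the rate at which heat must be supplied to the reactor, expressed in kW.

Q_in = 181 kW

Extent of reaction ξ = 0.452 × 282 = 127.46 mol/min
Reaction term: ξ·ΔH°_rxn = 127.46 × 42.1 = 5366.2 kJ/min
Sensible, feed 53.2→25 °C: -1518.9 kJ/min
Outlet flows (mol/min): A 154.54, B 254.93
Sensible, products 25→155 °C: 6992.1 kJ/min
Q = ΔH = 10839 kJ/min = 180.66 kW
Heat supplied = 180.66 kW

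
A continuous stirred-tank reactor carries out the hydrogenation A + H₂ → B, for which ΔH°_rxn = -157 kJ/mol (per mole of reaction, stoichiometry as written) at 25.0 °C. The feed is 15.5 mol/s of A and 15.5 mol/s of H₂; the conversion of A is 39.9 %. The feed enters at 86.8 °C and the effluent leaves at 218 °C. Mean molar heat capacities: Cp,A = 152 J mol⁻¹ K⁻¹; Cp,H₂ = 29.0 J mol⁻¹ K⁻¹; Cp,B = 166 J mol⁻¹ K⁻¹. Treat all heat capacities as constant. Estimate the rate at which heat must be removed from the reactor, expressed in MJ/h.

Q_out = 2230 MJ/h

Extent of reaction ξ = 0.399 × 15.5 = 6.1845 mol/s
Reaction term: ξ·ΔH°_rxn = 6.1845 × -157 = -970.97 kJ/s
Sensible, feed 86.8→25 °C: -173.38 kJ/s
Outlet flows (mol/s): A 9.3155, H₂ 9.3155, B 6.1845
Sensible, products 25→218 °C: 523.56 kJ/s
Q = ΔH = -620.79 kJ/s = -620.79 kW
Heat removed = 2234.8 MJ/h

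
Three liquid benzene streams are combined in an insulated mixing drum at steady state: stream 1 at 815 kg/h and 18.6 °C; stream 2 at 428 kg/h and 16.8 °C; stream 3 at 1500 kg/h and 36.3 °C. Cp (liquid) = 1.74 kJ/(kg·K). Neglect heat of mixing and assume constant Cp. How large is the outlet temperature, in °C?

Energy balance with Q = 0: Σ ṁᵢCp,ᵢ(T_out − Tᵢ) = 0
Σ ṁᵢCp,ᵢTᵢ = 815×1.74×18.6 + 428×1.74×16.8 + 1500×1.74×36.3 = 133630
Σ ṁᵢCp,ᵢ = 815×1.74 + 428×1.74 + 1500×1.74 = 4772.8
T_out = 133630 / 4772.8 = 27.998 °C

T_out = 28.0 °C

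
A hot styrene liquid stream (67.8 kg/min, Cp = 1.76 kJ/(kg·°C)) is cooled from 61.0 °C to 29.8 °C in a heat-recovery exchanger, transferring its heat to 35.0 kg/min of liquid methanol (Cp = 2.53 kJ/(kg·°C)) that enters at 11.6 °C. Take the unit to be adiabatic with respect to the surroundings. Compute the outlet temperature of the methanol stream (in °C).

Heat released by hot stream: Q = 67.8 × 1.76 × (61.0 − 29.8) = 3723 kJ/min
Energy balance on cold side (adiabatic exchanger): Q = ṁ_c·Cp_c·(T_c,out − T_c,in)
T_c,out = 11.6 + 3723/(35.0 × 2.53) = 53.644 °C

T_c,out = 53.6 °C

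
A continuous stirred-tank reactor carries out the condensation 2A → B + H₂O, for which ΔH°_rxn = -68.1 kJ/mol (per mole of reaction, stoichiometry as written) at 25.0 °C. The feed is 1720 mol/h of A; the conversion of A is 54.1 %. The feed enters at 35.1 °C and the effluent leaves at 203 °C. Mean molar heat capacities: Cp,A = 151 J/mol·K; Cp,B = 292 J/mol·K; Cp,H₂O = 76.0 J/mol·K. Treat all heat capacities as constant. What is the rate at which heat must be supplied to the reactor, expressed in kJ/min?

Q_in = 290 kJ/min

Extent of reaction ξ = 0.541 × 1720 / 2 = 465.26 mol/h
Reaction term: ξ·ΔH°_rxn = 465.26 × -68.1 = -31684 kJ/h
Sensible, feed 35.1→25 °C: -2623.2 kJ/h
Outlet flows (mol/h): A 789.48, B 465.26, H₂O 465.26
Sensible, products 25→203 °C: 51696 kJ/h
Q = ΔH = 17389 kJ/h = 4.8302 kW
Heat supplied = 289.81 kJ/min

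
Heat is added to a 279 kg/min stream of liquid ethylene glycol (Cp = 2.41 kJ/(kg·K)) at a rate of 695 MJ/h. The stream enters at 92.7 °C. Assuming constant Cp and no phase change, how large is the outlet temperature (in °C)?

Q = 695 MJ/h = 11583 kJ/min
ΔT = Q/(ṁ·Cp) = 11583/(279×2.41) = 17.227 K
T_out = 92.7 + 17.227 = 109.93 °C

T_out = 110 °C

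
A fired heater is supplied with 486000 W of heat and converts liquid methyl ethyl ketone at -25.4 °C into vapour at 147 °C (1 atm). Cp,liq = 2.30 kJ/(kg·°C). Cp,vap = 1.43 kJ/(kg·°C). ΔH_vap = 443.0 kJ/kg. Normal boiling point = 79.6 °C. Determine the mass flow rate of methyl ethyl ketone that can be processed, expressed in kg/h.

Δh = 2.30×(79.6−-25.4) + 443.0 + 1.43×(147−79.6) = 780.88 kJ/kg
Q = 486000 W = 486 kJ/s = 1.7496e+06 kJ/h
ṁ = Q/Δh = 1.7496e+06 / 780.88 = 2240.5 kg/h

ṁ = 2240 kg/h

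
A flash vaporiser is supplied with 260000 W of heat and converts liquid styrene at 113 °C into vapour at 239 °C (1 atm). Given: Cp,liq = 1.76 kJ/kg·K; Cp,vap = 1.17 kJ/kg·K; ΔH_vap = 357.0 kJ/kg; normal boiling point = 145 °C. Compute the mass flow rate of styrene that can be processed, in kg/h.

Δh = 1.76×(145−113) + 357.0 + 1.17×(239−145) = 523.3 kJ/kg
Q = 260000 W = 260 kJ/s = 936000 kJ/h
ṁ = Q/Δh = 936000 / 523.3 = 1788.6 kg/h

ṁ = 1790 kg/h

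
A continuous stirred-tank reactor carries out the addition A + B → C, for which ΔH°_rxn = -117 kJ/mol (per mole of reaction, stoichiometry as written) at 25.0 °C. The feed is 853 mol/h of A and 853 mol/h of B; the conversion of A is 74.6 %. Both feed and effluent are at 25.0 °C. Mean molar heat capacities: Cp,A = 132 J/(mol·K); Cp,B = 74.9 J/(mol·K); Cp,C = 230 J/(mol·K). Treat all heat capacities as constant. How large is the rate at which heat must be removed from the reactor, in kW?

Extent of reaction ξ = 0.746 × 853 = 636.34 mol/h
Reaction term: ξ·ΔH°_rxn = 636.34 × -117 = -74452 kJ/h
Q = ΔH = -74452 kJ/h = -20.681 kW
Heat removed = 20.681 kW

Q_out = 20.7 kW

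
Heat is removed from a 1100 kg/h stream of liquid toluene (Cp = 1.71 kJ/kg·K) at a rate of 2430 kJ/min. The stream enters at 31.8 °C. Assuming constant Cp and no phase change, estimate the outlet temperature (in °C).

Q = 2430 kJ/min = 145800 kJ/h
ΔT = Q/(ṁ·Cp) = 145800/(1100×1.71) = 77.512 K
T_out = 31.8 − 77.512 = -45.712 °C

T_out = -45.7 °C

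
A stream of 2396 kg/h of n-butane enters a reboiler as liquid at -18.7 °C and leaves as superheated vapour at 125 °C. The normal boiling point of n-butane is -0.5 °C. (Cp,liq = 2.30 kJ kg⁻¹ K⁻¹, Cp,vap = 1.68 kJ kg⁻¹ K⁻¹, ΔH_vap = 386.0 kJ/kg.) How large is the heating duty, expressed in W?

liquid -18.7→-0.5 °C: 41.86 kJ/kg
vaporisation at -0.5 °C: 386 kJ/kg
vapour -0.5→125 °C: 210.84 kJ/kg
Δh = 41.86 + 386 + 210.84 = 638.7 kJ/kg
Q = ṁ·Δh = 2396 kg/h × 638.7 kJ/kg = 1.5303e+06 kJ/h
|Q| = 425.09 kW = 425090 W

Q = 425000 W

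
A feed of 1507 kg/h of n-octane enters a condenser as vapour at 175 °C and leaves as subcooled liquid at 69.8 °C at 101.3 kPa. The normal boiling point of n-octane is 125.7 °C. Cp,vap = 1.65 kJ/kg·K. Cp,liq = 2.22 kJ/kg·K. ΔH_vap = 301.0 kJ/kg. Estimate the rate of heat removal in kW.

Q_c = 212 kW

vapour 175→125.7 °C: -81.345 kJ/kg
condensation at 125.7 °C: -301 kJ/kg
liquid 125.7→69.8 °C: -124.1 kJ/kg
Δh = -81.345 + -301 + -124.1 = -506.44 kJ/kg
Q = ṁ·Δh = 1507 kg/h × -506.44 kJ/kg = -763210 kJ/h
|Q| = 212 kW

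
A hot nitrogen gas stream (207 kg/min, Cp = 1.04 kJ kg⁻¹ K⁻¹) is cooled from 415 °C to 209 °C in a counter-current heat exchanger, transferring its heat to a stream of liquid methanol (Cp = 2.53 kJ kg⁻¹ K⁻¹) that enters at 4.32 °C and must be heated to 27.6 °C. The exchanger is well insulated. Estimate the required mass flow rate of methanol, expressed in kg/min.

Heat released by hot stream: Q = 207 × 1.04 × (415 − 209) = 44348 kJ/min
Energy balance on cold side (adiabatic exchanger): Q = ṁ_c·Cp_c·(T_c,out − T_c,in)
ṁ_c = 44348 / [2.53 × (27.6 − 4.32)] = 752.95 kg/min

ṁ_c = 753 kg/min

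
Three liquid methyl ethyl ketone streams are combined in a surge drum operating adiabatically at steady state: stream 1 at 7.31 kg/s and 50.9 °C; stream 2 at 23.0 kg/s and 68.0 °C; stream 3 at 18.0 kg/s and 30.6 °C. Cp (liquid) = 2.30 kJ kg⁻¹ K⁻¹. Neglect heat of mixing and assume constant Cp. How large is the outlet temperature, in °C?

T_out = 51.5 °C

Adiabatic, steady state ⇒ Σ ṁᵢCp,ᵢ(T_out − Tᵢ) = 0
Σ ṁᵢCp,ᵢTᵢ = 7.31×2.30×50.9 + 23.0×2.30×68.0 + 18.0×2.30×30.6 = 5719.8
Σ ṁᵢCp,ᵢ = 7.31×2.30 + 23.0×2.30 + 18.0×2.30 = 111.11
T_out = 5719.8 / 111.11 = 51.478 °C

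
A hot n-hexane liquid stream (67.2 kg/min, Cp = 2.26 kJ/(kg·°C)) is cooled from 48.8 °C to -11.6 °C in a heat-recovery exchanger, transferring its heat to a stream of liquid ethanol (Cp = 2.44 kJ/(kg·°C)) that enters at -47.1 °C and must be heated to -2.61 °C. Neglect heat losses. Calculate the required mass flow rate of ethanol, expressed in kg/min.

ṁ_c = 84.5 kg/min

Heat released by hot stream: Q = 67.2 × 2.26 × (48.8 − -11.6) = 9173.1 kJ/min
Energy balance on cold side (adiabatic exchanger): Q = ṁ_c·Cp_c·(T_c,out − T_c,in)
ṁ_c = 9173.1 / [2.44 × (-2.61 − -47.1)] = 84.501 kg/min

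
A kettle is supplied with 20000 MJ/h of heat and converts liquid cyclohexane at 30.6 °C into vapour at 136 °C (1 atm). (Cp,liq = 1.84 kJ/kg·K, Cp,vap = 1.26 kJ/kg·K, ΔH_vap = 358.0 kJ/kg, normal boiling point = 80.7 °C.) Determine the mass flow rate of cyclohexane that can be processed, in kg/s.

ṁ = 10.7 kg/s

Δh = 1.84×(80.7−30.6) + 358.0 + 1.26×(136−80.7) = 519.86 kJ/kg
Q = 20000 MJ/h = 5555.6 kJ/s = 5555.6 kJ/s
ṁ = Q/Δh = 5555.6 / 519.86 = 10.687 kg/s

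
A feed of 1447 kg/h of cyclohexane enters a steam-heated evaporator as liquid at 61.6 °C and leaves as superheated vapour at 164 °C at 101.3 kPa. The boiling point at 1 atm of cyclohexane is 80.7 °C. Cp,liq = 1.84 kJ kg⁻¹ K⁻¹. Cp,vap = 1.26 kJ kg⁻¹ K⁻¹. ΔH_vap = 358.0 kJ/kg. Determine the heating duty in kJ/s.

Q = 200 kJ/s

liquid 61.6→80.7 °C: 35.144 kJ/kg
vaporisation at 80.7 °C: 358 kJ/kg
vapour 80.7→164 °C: 104.96 kJ/kg
Δh = 35.144 + 358 + 104.96 = 498.1 kJ/kg
Q = ṁ·Δh = 1447 kg/h × 498.1 kJ/kg = 720750 kJ/h
|Q| = 200.21 kW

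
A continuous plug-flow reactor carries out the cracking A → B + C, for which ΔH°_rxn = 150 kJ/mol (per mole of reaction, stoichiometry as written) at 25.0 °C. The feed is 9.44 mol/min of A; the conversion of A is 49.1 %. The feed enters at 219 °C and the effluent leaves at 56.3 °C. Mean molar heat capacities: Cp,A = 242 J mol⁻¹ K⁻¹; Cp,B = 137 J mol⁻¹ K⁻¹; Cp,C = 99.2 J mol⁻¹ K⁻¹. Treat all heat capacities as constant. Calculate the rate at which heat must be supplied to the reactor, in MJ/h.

Extent of reaction ξ = 0.491 × 9.44 = 4.635 mol/min
Reaction term: ξ·ΔH°_rxn = 4.635 × 150 = 695.26 kJ/min
Sensible, feed 219→25 °C: -443.19 kJ/min
Outlet flows (mol/min): A 4.805, B 4.635, C 4.635
Sensible, products 25→56.3 °C: 70.663 kJ/min
Q = ΔH = 322.73 kJ/min = 5.3788 kW
Heat supplied = 19.364 MJ/h

Q_in = 19.4 MJ/h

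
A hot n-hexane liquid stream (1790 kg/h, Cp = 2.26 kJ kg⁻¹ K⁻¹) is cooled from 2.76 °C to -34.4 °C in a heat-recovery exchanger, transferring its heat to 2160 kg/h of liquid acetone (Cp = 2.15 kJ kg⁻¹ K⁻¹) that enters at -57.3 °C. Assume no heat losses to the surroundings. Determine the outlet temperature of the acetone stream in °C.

T_c,out = -24.9 °C

Heat released by hot stream: Q = 1790 × 2.26 × (2.76 − -34.4) = 150330 kJ/h
Energy balance on cold side (adiabatic exchanger): Q = ṁ_c·Cp_c·(T_c,out − T_c,in)
T_c,out = -57.3 + 150330/(2160 × 2.15) = -24.93 °C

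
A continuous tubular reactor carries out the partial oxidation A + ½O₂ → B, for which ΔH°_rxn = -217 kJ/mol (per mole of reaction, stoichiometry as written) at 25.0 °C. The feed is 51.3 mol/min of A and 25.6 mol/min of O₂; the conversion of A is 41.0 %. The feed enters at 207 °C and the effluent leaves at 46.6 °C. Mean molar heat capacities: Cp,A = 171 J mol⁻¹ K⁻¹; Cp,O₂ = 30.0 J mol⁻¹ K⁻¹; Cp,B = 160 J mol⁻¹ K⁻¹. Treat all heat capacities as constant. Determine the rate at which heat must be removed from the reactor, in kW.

Q_out = 102 kW

Extent of reaction ξ = 0.410 × 51.3 = 21.033 mol/min
Reaction term: ξ·ΔH°_rxn = 21.033 × -217 = -4564.2 kJ/min
Sensible, feed 207→25 °C: -1736.3 kJ/min
Outlet flows (mol/min): A 30.267, O₂ 15.084, B 21.033
Sensible, products 25→46.6 °C: 194.26 kJ/min
Q = ΔH = -6106.2 kJ/min = -101.77 kW
Heat removed = 101.77 kW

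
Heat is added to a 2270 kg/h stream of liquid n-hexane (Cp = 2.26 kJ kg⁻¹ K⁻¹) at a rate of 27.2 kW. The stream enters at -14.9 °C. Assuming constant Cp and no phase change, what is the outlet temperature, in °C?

Q = 27.2 kW = 97920 kJ/h
ΔT = Q/(ṁ·Cp) = 97920/(2270×2.26) = 19.087 K
T_out = -14.9 + 19.087 = 4.187 °C

T_out = 4.19 °C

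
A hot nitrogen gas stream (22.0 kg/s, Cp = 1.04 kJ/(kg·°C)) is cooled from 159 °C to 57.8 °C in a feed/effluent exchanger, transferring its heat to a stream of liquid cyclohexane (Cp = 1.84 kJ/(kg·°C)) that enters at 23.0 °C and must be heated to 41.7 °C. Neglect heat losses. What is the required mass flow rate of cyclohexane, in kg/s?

ṁ_c = 67.3 kg/s

Heat released by hot stream: Q = 22.0 × 1.04 × (159 − 57.8) = 2315.5 kJ/s
Energy balance on cold side (adiabatic exchanger): Q = ṁ_c·Cp_c·(T_c,out − T_c,in)
ṁ_c = 2315.5 / [1.84 × (41.7 − 23.0)] = 67.294 kg/s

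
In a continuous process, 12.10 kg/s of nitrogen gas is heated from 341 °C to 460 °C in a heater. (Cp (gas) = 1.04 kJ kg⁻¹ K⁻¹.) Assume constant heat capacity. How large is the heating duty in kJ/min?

Q = 89800 kJ/min

Q = ṁ·Cp·ΔT = 12.10 × 1.04 × (460 − 341) = 1497.5 kJ/s
Heating duty = 89850 kJ/min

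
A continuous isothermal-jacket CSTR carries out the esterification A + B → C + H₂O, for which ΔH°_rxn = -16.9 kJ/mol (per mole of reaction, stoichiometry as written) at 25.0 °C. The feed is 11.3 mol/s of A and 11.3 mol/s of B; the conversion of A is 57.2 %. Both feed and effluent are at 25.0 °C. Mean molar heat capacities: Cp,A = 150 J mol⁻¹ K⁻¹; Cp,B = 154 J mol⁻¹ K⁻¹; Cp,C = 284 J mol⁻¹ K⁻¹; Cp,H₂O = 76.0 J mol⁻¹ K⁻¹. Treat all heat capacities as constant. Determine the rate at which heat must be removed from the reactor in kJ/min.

Q_out = 6550 kJ/min

Extent of reaction ξ = 0.572 × 11.3 = 6.4636 mol/s
Reaction term: ξ·ΔH°_rxn = 6.4636 × -16.9 = -109.23 kJ/s
Q = ΔH = -109.23 kJ/s = -109.23 kW
Heat removed = 6554.1 kJ/min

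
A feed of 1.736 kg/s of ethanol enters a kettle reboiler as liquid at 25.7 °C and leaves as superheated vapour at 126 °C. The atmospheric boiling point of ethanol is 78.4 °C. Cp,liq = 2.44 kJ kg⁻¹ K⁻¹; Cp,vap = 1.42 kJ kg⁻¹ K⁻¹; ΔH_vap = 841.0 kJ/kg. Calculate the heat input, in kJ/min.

liquid 25.7→78.4 °C: 128.59 kJ/kg
vaporisation at 78.4 °C: 841 kJ/kg
vapour 78.4→126 °C: 67.592 kJ/kg
Δh = 128.59 + 841 + 67.592 = 1037.2 kJ/kg
Q = ṁ·Δh = 1.736 kg/s × 1037.2 kJ/kg = 1800.5 kJ/s
|Q| = 1800.5 kW = 108030 kJ/min

Q = 108000 kJ/min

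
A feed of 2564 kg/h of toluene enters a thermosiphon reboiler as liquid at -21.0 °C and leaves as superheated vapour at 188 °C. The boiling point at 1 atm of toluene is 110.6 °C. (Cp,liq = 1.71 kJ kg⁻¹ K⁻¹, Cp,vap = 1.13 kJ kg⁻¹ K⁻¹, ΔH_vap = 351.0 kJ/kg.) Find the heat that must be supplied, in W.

liquid -21.0→110.6 °C: 225.04 kJ/kg
vaporisation at 110.6 °C: 351 kJ/kg
vapour 110.6→188 °C: 87.462 kJ/kg
Δh = 225.04 + 351 + 87.462 = 663.5 kJ/kg
Q = ṁ·Δh = 2564 kg/h × 663.5 kJ/kg = 1.7012e+06 kJ/h
|Q| = 472.56 kW = 472560 W

Q = 473000 W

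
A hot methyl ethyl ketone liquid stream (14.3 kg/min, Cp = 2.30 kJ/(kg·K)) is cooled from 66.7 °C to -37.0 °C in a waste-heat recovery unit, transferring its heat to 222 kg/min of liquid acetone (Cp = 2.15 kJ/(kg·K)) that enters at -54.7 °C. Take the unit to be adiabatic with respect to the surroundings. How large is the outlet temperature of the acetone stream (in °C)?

Heat released by hot stream: Q = 14.3 × 2.30 × (66.7 − -37.0) = 3410.7 kJ/min
Energy balance on cold side (adiabatic exchanger): Q = ṁ_c·Cp_c·(T_c,out − T_c,in)
T_c,out = -54.7 + 3410.7/(222 × 2.15) = -47.554 °C

T_c,out = -47.6 °C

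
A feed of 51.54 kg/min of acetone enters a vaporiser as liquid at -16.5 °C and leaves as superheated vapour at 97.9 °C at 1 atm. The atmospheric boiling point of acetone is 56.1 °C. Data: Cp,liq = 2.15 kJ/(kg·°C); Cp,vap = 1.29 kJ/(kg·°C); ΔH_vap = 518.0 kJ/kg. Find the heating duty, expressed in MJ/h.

liquid -16.5→56.1 °C: 156.09 kJ/kg
vaporisation at 56.1 °C: 518 kJ/kg
vapour 56.1→97.9 °C: 53.922 kJ/kg
Δh = 156.09 + 518 + 53.922 = 728.01 kJ/kg
Q = ṁ·Δh = 51.54 kg/min × 728.01 kJ/kg = 37522 kJ/min
|Q| = 625.36 kW = 2251.3 MJ/h

Q = 2250 MJ/h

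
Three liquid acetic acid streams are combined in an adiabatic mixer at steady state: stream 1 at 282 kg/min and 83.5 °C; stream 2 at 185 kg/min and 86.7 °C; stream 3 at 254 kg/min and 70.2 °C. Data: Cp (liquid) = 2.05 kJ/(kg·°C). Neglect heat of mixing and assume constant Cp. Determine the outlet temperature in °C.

T_out = 79.6 °C

Adiabatic, steady state ⇒ Σ ṁᵢCp,ᵢ(T_out − Tᵢ) = 0
Σ ṁᵢCp,ᵢTᵢ = 282×2.05×83.5 + 185×2.05×86.7 + 254×2.05×70.2 = 117710
Σ ṁᵢCp,ᵢ = 282×2.05 + 185×2.05 + 254×2.05 = 1478
T_out = 117710 / 1478 = 79.636 °C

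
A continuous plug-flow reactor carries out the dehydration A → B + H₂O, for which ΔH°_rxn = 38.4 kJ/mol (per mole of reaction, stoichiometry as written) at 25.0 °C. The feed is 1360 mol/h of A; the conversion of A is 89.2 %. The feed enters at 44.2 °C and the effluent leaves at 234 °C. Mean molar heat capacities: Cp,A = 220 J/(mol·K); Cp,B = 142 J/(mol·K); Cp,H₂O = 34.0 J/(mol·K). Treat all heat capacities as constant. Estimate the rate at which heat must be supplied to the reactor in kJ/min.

Extent of reaction ξ = 0.892 × 1360 = 1213.1 mol/h
Reaction term: ξ·ΔH°_rxn = 1213.1 × 38.4 = 46584 kJ/h
Sensible, feed 44.2→25 °C: -5744.6 kJ/h
Outlet flows (mol/h): A 146.88, B 1213.1, H₂O 1213.1
Sensible, products 25→234 °C: 51377 kJ/h
Q = ΔH = 92216 kJ/h = 25.616 kW
Heat supplied = 1536.9 kJ/min

Q_in = 1540 kJ/min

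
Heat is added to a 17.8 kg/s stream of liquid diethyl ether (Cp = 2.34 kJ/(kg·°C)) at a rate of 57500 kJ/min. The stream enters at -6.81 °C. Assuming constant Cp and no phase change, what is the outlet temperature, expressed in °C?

Q = 57500 kJ/min = 958.33 kJ/s
ΔT = Q/(ṁ·Cp) = 958.33/(17.8×2.34) = 23.008 K
T_out = -6.81 + 23.008 = 16.198 °C

T_out = 16.2 °C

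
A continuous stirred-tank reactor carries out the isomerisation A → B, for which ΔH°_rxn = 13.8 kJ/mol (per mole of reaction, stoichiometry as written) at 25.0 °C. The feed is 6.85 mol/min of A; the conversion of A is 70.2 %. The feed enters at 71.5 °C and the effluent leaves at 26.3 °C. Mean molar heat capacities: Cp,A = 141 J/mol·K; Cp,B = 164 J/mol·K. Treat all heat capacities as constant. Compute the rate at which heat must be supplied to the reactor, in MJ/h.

Extent of reaction ξ = 0.702 × 6.85 = 4.8087 mol/min
Reaction term: ξ·ΔH°_rxn = 4.8087 × 13.8 = 66.36 kJ/min
Sensible, feed 71.5→25 °C: -44.912 kJ/min
Outlet flows (mol/min): A 2.0413, B 4.8087
Sensible, products 25→26.3 °C: 1.3994 kJ/min
Q = ΔH = 22.847 kJ/min = 0.38079 kW
Heat supplied = 1.3708 MJ/h

Q_in = 1.37 MJ/h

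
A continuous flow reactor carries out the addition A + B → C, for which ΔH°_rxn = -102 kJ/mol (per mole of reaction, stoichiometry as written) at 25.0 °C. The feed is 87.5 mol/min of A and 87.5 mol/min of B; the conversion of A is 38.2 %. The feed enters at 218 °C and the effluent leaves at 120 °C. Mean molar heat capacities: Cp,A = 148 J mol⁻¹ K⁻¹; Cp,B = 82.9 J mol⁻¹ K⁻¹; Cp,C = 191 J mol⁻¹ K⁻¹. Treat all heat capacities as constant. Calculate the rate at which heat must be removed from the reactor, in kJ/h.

Q_out = 331000 kJ/h

Extent of reaction ξ = 0.382 × 87.5 = 33.425 mol/min
Reaction term: ξ·ΔH°_rxn = 33.425 × -102 = -3409.3 kJ/min
Sensible, feed 218→25 °C: -3899.3 kJ/min
Outlet flows (mol/min): A 54.075, B 54.075, C 33.425
Sensible, products 25→120 °C: 1792.7 kJ/min
Q = ΔH = -5516 kJ/min = -91.934 kW
Heat removed = 330960 kJ/h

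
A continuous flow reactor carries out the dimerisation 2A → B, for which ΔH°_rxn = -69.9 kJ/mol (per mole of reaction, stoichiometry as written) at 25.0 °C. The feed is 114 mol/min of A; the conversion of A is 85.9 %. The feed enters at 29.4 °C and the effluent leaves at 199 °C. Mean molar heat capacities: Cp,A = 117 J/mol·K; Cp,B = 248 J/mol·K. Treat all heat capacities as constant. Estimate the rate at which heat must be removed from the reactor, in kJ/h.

Q_out = 62500 kJ/h

Extent of reaction ξ = 0.859 × 114 / 2 = 48.963 mol/min
Reaction term: ξ·ΔH°_rxn = 48.963 × -69.9 = -3422.5 kJ/min
Sensible, feed 29.4→25 °C: -58.687 kJ/min
Outlet flows (mol/min): A 16.074, B 48.963
Sensible, products 25→199 °C: 2440.1 kJ/min
Q = ΔH = -1041.1 kJ/min = -17.352 kW
Heat removed = 62467 kJ/h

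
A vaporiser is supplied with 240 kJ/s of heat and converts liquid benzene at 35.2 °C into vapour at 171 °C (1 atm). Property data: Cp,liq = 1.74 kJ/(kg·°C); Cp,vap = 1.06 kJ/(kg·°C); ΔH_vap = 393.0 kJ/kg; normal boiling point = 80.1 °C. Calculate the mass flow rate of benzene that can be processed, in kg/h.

ṁ = 1520 kg/h

Δh = 1.74×(80.1−35.2) + 393.0 + 1.06×(171−80.1) = 567.48 kJ/kg
Q = 240 kJ/s = 240 kJ/s = 864000 kJ/h
ṁ = Q/Δh = 864000 / 567.48 = 1522.5 kg/h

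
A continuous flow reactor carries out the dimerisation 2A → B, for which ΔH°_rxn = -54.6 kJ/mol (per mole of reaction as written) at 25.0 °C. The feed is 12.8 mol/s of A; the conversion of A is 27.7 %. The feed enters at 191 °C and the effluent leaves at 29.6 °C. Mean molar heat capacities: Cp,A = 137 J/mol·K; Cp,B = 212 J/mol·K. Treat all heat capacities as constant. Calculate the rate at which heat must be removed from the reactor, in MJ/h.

Extent of reaction ξ = 0.277 × 12.8 / 2 = 1.7728 mol/s
Reaction term: ξ·ΔH°_rxn = 1.7728 × -54.6 = -96.795 kJ/s
Sensible, feed 191→25 °C: -291.1 kJ/s
Outlet flows (mol/s): A 9.2544, B 1.7728
Sensible, products 25→29.6 °C: 7.561 kJ/s
Q = ΔH = -380.33 kJ/s = -380.33 kW
Heat removed = 1369.2 MJ/h

Q_out = 1370 MJ/h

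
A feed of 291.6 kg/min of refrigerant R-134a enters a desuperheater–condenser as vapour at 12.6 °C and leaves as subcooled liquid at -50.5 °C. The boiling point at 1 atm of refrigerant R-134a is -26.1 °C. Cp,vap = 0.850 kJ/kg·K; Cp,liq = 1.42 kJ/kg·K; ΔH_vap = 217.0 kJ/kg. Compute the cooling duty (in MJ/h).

Q_c = 4980 MJ/h

vapour 12.6→-26.1 °C: -32.895 kJ/kg
condensation at -26.1 °C: -217 kJ/kg
liquid -26.1→-50.5 °C: -34.648 kJ/kg
Δh = -32.895 + -217 + -34.648 = -284.54 kJ/kg
Q = ṁ·Δh = 291.6 kg/min × -284.54 kJ/kg = -82973 kJ/min
|Q| = 1382.9 kW = 4978.4 MJ/h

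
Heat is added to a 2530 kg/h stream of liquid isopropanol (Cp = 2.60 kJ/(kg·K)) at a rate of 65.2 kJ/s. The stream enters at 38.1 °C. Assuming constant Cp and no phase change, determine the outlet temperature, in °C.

T_out = 73.8 °C

Q = 65.2 kJ/s = 234720 kJ/h
ΔT = Q/(ṁ·Cp) = 234720/(2530×2.60) = 35.683 K
T_out = 38.1 + 35.683 = 73.783 °C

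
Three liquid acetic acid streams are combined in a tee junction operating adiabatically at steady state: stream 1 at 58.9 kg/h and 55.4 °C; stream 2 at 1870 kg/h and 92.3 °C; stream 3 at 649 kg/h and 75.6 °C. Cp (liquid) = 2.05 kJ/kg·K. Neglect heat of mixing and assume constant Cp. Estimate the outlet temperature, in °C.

Energy balance with Q = 0: Σ ṁᵢCp,ᵢ(T_out − Tᵢ) = 0
T_out = Σ ṁᵢCp,ᵢTᵢ / Σ ṁᵢCp,ᵢ
      = 461100 / 5284.7 = 87.253 °C

T_out = 87.3 °C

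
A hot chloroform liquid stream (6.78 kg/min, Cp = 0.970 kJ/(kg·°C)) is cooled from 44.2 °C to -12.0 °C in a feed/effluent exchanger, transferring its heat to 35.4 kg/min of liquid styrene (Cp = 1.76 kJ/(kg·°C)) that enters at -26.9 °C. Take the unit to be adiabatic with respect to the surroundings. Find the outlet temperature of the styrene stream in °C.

Heat released by hot stream: Q = 6.78 × 0.970 × (44.2 − -12.0) = 369.6 kJ/min
Energy balance on cold side (adiabatic exchanger): Q = ṁ_c·Cp_c·(T_c,out − T_c,in)
T_c,out = -26.9 + 369.6/(35.4 × 1.76) = -20.968 °C

T_c,out = -21.0 °C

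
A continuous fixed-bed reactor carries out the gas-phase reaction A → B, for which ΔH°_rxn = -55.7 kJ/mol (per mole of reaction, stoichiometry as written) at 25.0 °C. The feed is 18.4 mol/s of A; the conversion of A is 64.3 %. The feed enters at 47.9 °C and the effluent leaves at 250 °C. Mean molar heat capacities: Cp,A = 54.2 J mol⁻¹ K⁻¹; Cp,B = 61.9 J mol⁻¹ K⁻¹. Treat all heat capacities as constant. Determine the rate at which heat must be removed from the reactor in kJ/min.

Extent of reaction ξ = 0.643 × 18.4 = 11.831 mol/s
Reaction term: ξ·ΔH°_rxn = 11.831 × -55.7 = -659 kJ/s
Sensible, feed 47.9→25 °C: -22.838 kJ/s
Outlet flows (mol/s): A 6.5688, B 11.831
Sensible, products 25→250 °C: 244.89 kJ/s
Q = ΔH = -436.95 kJ/s = -436.95 kW
Heat removed = 26217 kJ/min

Q_out = 26200 kJ/min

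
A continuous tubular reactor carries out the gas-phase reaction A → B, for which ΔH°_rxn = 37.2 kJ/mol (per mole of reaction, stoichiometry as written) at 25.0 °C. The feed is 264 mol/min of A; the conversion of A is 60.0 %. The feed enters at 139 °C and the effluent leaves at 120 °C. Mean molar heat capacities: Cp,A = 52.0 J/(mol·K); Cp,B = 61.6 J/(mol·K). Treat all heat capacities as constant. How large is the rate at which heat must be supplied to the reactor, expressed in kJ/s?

Q_in = 96.3 kJ/s

Extent of reaction ξ = 0.600 × 264 = 158.4 mol/min
Reaction term: ξ·ΔH°_rxn = 158.4 × 37.2 = 5892.5 kJ/min
Sensible, feed 139→25 °C: -1565 kJ/min
Outlet flows (mol/min): A 105.6, B 158.4
Sensible, products 25→120 °C: 1448.6 kJ/min
Q = ΔH = 5776.1 kJ/min = 96.268 kW
Heat supplied = 96.268 kJ/s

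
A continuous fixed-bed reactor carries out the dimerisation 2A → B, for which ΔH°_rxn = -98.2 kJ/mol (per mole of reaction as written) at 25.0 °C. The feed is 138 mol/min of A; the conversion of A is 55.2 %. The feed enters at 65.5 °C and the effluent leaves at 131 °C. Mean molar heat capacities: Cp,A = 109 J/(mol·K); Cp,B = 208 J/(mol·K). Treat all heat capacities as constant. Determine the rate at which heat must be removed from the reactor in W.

Q_out = 46600 W

Extent of reaction ξ = 0.552 × 138 / 2 = 38.088 mol/min
Reaction term: ξ·ΔH°_rxn = 38.088 × -98.2 = -3740.2 kJ/min
Sensible, feed 65.5→25 °C: -609.2 kJ/min
Outlet flows (mol/min): A 61.824, B 38.088
Sensible, products 25→131 °C: 1554.1 kJ/min
Q = ΔH = -2795.4 kJ/min = -46.589 kW
Heat removed = 46589 W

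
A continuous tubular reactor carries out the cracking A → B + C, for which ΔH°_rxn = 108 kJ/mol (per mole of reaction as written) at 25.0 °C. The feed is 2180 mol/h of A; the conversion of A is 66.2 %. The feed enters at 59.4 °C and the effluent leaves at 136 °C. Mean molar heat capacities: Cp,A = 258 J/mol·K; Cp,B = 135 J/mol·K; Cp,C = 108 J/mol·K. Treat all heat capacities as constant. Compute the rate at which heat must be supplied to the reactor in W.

Extent of reaction ξ = 0.662 × 2180 = 1443.2 mol/h
Reaction term: ξ·ΔH°_rxn = 1443.2 × 108 = 155860 kJ/h
Sensible, feed 59.4→25 °C: -19348 kJ/h
Outlet flows (mol/h): A 736.84, B 1443.2, C 1443.2
Sensible, products 25→136 °C: 60028 kJ/h
Q = ΔH = 196540 kJ/h = 54.595 kW
Heat supplied = 54595 W

Q_in = 54600 W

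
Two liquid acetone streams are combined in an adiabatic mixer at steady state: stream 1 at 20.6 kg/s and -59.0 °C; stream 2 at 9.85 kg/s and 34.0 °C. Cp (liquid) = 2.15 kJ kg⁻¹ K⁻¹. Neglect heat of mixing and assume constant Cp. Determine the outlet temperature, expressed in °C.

Adiabatic, steady state ⇒ Σ ṁᵢCp,ᵢ(T_out − Tᵢ) = 0
Σ ṁᵢCp,ᵢTᵢ = 20.6×2.15×-59.0 + 9.85×2.15×34.0 = -1893.1
Σ ṁᵢCp,ᵢ = 20.6×2.15 + 9.85×2.15 = 65.468
T_out = -1893.1 / 65.468 = -28.916 °C

T_out = -28.9 °C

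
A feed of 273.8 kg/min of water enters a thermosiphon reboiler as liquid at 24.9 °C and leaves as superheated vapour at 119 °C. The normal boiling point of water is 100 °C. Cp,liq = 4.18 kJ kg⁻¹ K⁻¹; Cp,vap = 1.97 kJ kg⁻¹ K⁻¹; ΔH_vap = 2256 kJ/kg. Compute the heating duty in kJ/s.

Q = 11900 kJ/s

liquid 24.9→100 °C: 313.92 kJ/kg
vaporisation at 100 °C: 2256 kJ/kg
vapour 100→119 °C: 37.43 kJ/kg
Δh = 313.92 + 2256 + 37.43 = 2607.3 kJ/kg
Q = ṁ·Δh = 273.8 kg/min × 2607.3 kJ/kg = 713890 kJ/min
|Q| = 11898 kW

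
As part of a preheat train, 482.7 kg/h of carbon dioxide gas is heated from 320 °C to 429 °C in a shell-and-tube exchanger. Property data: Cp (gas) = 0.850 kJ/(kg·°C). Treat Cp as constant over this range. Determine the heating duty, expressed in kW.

Q = 12.4 kW

Q = ṁ·Cp·ΔT = 482.7 × 0.850 × (429 − 320) = 44722 kJ/h
Converting: 44722 / 3600 s = 12.423 kW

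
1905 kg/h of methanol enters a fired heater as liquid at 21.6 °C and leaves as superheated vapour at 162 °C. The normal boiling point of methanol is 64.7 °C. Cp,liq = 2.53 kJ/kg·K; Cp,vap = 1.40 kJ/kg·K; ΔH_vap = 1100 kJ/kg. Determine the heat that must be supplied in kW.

Q = 712 kW

liquid 21.6→64.7 °C: 109.04 kJ/kg
vaporisation at 64.7 °C: 1100 kJ/kg
vapour 64.7→162 °C: 136.22 kJ/kg
Δh = 109.04 + 1100 + 136.22 = 1345.3 kJ/kg
Q = ṁ·Δh = 1905 kg/h × 1345.3 kJ/kg = 2.5627e+06 kJ/h
|Q| = 711.87 kW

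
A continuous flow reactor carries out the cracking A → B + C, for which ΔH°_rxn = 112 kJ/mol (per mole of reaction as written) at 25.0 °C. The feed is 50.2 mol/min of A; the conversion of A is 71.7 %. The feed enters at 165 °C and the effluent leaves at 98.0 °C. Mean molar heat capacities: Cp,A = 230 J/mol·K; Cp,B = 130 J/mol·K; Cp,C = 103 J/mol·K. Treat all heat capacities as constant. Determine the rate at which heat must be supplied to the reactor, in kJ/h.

Extent of reaction ξ = 0.717 × 50.2 = 35.993 mol/min
Reaction term: ξ·ΔH°_rxn = 35.993 × 112 = 4031.3 kJ/min
Sensible, feed 165→25 °C: -1616.4 kJ/min
Outlet flows (mol/min): A 14.207, B 35.993, C 35.993
Sensible, products 25→98.0 °C: 850.74 kJ/min
Q = ΔH = 3265.6 kJ/min = 54.426 kW
Heat supplied = 195930 kJ/h

Q_in = 196000 kJ/h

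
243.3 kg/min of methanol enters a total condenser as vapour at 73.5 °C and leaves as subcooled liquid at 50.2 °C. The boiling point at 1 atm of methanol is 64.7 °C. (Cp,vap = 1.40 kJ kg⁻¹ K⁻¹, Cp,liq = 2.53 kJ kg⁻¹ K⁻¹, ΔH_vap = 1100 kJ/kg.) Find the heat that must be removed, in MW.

Q_c = 4.66 MW

vapour 73.5→64.7 °C: -12.32 kJ/kg
condensation at 64.7 °C: -1100 kJ/kg
liquid 64.7→50.2 °C: -36.685 kJ/kg
Δh = -12.32 + -1100 + -36.685 = -1149 kJ/kg
Q = ṁ·Δh = 243.3 kg/min × -1149 kJ/kg = -279550 kJ/min
|Q| = 4659.2 kW = 4.6592 MW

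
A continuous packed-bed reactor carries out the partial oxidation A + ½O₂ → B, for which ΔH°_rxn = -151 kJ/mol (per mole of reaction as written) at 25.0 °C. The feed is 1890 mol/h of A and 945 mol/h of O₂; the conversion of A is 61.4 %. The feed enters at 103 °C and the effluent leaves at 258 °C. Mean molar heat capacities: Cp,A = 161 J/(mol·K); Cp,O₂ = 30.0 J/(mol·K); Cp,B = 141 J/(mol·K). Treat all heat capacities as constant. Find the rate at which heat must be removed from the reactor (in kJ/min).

Extent of reaction ξ = 0.614 × 1890 = 1160.5 mol/h
Reaction term: ξ·ΔH°_rxn = 1160.5 × -151 = -175230 kJ/h
Sensible, feed 103→25 °C: -25946 kJ/h
Outlet flows (mol/h): A 729.54, O₂ 364.77, B 1160.5
Sensible, products 25→258 °C: 68042 kJ/h
Q = ΔH = -133130 kJ/h = -36.982 kW
Heat removed = 2218.9 kJ/min

Q_out = 2220 kJ/min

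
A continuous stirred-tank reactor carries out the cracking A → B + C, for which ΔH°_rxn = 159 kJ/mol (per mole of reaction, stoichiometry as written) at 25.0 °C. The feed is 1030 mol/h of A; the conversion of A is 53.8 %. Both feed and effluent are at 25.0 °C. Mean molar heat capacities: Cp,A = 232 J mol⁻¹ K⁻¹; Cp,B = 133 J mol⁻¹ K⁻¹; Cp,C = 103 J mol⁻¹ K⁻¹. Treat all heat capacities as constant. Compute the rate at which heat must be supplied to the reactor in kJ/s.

Extent of reaction ξ = 0.538 × 1030 = 554.14 mol/h
Reaction term: ξ·ΔH°_rxn = 554.14 × 159 = 88108 kJ/h
Q = ΔH = 88108 kJ/h = 24.475 kW
Heat supplied = 24.475 kJ/s

Q_in = 24.5 kJ/s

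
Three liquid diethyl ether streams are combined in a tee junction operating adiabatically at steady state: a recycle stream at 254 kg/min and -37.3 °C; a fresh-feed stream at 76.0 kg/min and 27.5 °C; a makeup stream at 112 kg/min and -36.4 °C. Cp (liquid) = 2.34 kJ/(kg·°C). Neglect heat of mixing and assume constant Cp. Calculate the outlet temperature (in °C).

T_out = -25.9 °C

No heat crosses the boundary, so H_out = H_in.
T_out = Σ ṁᵢCp,ᵢTᵢ / Σ ṁᵢCp,ᵢ
      = -26819 / 1034.3 = -25.93 °C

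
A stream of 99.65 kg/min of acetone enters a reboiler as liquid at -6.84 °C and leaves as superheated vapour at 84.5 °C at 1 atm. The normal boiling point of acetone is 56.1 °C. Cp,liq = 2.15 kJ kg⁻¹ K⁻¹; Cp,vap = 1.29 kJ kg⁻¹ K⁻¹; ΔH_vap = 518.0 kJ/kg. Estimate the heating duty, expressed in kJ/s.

Q = 1150 kJ/s

liquid -6.84→56.1 °C: 135.32 kJ/kg
vaporisation at 56.1 °C: 518 kJ/kg
vapour 56.1→84.5 °C: 36.636 kJ/kg
Δh = 135.32 + 518 + 36.636 = 689.96 kJ/kg
Q = ṁ·Δh = 99.65 kg/min × 689.96 kJ/kg = 68754 kJ/min
|Q| = 1145.9 kW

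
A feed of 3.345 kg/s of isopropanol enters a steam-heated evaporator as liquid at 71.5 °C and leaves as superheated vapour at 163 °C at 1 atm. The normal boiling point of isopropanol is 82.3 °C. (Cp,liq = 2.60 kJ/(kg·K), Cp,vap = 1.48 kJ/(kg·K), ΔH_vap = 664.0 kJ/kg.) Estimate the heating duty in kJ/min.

Q = 163000 kJ/min

liquid 71.5→82.3 °C: 28.08 kJ/kg
vaporisation at 82.3 °C: 664 kJ/kg
vapour 82.3→163 °C: 119.44 kJ/kg
Δh = 28.08 + 664 + 119.44 = 811.52 kJ/kg
Q = ṁ·Δh = 3.345 kg/s × 811.52 kJ/kg = 2714.5 kJ/s
|Q| = 2714.5 kW = 162870 kJ/min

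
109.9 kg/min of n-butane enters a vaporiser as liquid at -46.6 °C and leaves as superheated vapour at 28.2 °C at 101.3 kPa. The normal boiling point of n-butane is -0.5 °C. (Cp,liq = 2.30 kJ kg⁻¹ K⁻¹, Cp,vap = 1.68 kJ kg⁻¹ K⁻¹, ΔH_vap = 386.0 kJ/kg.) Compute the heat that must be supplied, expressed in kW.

liquid -46.6→-0.5 °C: 106.03 kJ/kg
vaporisation at -0.5 °C: 386 kJ/kg
vapour -0.5→28.2 °C: 48.216 kJ/kg
Δh = 106.03 + 386 + 48.216 = 540.25 kJ/kg
Q = ṁ·Δh = 109.9 kg/min × 540.25 kJ/kg = 59373 kJ/min
|Q| = 989.55 kW

Q = 990 kW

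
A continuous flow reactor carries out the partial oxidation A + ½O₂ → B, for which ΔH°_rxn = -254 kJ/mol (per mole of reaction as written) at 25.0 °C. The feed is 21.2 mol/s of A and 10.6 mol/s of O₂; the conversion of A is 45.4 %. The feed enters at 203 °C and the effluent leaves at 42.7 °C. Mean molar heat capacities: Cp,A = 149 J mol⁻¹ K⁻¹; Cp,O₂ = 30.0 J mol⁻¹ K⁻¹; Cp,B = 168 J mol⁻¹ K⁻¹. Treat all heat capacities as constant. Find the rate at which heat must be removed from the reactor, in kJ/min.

Q_out = 180000 kJ/min

Extent of reaction ξ = 0.454 × 21.2 = 9.6248 mol/s
Reaction term: ξ·ΔH°_rxn = 9.6248 × -254 = -2444.7 kJ/s
Sensible, feed 203→25 °C: -618.87 kJ/s
Outlet flows (mol/s): A 11.575, O₂ 5.7876, B 9.6248
Sensible, products 25→42.7 °C: 62.221 kJ/s
Q = ΔH = -3001.3 kJ/s = -3001.3 kW
Heat removed = 180080 kJ/min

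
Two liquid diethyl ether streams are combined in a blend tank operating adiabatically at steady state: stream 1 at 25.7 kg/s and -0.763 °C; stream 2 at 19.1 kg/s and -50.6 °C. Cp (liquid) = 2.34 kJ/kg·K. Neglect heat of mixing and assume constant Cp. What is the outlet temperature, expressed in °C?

No heat crosses the boundary, so H_out = H_in.
Σ ṁᵢCp,ᵢTᵢ = 25.7×2.34×-0.763 + 19.1×2.34×-50.6 = -2307.4
Σ ṁᵢCp,ᵢ = 25.7×2.34 + 19.1×2.34 = 104.83
T_out = -2307.4 / 104.83 = -22.01 °C

T_out = -22.0 °C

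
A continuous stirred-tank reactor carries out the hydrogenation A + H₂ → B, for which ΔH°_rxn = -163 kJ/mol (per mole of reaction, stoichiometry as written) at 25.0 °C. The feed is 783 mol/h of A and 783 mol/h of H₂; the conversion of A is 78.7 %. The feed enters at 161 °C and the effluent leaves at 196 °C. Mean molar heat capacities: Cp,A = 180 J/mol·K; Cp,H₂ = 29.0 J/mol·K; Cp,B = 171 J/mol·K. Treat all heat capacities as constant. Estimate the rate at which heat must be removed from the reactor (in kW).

Q_out = 27.4 kW

Extent of reaction ξ = 0.787 × 783 = 616.22 mol/h
Reaction term: ξ·ΔH°_rxn = 616.22 × -163 = -100440 kJ/h
Sensible, feed 161→25 °C: -22256 kJ/h
Outlet flows (mol/h): A 166.78, H₂ 166.78, B 616.22
Sensible, products 25→196 °C: 23979 kJ/h
Q = ΔH = -98721 kJ/h = -27.422 kW
Heat removed = 27.422 kW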